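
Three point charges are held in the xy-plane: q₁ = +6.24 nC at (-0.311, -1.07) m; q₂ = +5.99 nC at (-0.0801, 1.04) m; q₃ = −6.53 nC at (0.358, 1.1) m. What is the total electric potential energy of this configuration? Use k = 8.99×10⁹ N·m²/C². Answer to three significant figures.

-7.98×10⁻⁷ J

The work to assemble the configuration equals its total potential energy, U = Σ kqᵢqⱼ/rᵢⱼ over all pairs.
Pair separations: r₁₂ = 2.12 m, r₁₃ = 2.27 m, r₂₃ = 0.442 m.
U = (1.58×10⁻⁷) + (-1.61×10⁻⁷) + (-7.95×10⁻⁷) = -7.98×10⁻⁷ J.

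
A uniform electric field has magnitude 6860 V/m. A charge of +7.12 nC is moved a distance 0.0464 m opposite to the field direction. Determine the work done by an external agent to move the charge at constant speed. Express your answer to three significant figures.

The potential change for a displacement 0.0464 m opposite to the field direction is ΔV = +Ed = 318 V.
W_ext = qΔV = 2.27×10⁻⁶ J.

2.27×10⁻⁶ J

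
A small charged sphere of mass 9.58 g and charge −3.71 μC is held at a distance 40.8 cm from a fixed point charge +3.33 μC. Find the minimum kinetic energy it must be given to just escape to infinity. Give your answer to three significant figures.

To just escape, total mechanical energy must reach zero at infinity: ½mv²_min + U = 0, so ½mv²_min = −U = |kQq|/r.
|U| = |kQq|/r = (8.99×10⁹ N·m²/C²)(3.33×10⁻⁶)(3.71×10⁻⁶)/(0.408) = 0.272 J.

0.272 J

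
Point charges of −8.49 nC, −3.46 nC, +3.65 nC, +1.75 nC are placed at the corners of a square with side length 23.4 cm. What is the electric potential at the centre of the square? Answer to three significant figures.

Electric potential is a scalar, so the contributions from each charge add algebraically: V = Σ kqᵢ/rᵢ.
The distance from each corner to the centre is a√2/2 = 0.165 m.
V = k[(-8.49×10⁻⁹)/(0.165) + (-3.46×10⁻⁹)/(0.165) + (3.65×10⁻⁹)/(0.165) + (1.75×10⁻⁹)/(0.165)] = -356 V.

-356 V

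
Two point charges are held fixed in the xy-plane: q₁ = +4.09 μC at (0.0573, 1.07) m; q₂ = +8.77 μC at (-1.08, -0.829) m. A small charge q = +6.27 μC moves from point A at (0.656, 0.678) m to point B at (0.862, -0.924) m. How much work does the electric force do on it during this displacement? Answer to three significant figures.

The work done by the electric force is W_field = −ΔU = −q(V_B − V_A) = q(V_A − V_B).
At A: distances to the source charges are 0.716 m, 2.30 m; V_A = Σ kqᵢ/rᵢ = 8.57×10⁴ V.
At B: distances to the source charges are 2.15 m, 1.94 m; V_B = Σ kqᵢ/rᵢ = 5.76×10⁴ V.
ΔV = V_B − V_A = -2.80×10⁴ V.
W_field = −qΔV = −(6.27×10⁻⁶ C)(-2.80×10⁴ V) = 0.176 J.

0.176 J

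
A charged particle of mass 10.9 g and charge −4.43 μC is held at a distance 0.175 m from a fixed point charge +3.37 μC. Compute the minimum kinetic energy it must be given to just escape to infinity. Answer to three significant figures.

0.767 J

To just escape, total mechanical energy must reach zero at infinity: ½mv²_min + U = 0, so ½mv²_min = −U = |kQq|/r.
|U| = |kQq|/r = (8.99×10⁹ N·m²/C²)(3.37×10⁻⁶)(4.43×10⁻⁶)/(0.175) = 0.767 J.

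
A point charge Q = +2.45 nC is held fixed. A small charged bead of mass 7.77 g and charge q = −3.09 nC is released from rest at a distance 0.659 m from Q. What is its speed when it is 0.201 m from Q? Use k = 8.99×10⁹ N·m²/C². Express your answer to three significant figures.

7.78×10⁻³ m/s

Only the electrostatic force acts, so mechanical energy is conserved: ½mv² = U₁ − U₂ = kQq(1/r₁ − 1/r₂).
U₁ − U₂ = (8.99×10⁹ N·m²/C²)(2.45×10⁻⁹ C)(-3.09×10⁻⁹ C)(1/0.659 − 1/0.201) = 2.35×10⁻⁷ J.
v = √(2·2.35×10⁻⁷/7.77×10⁻³) = 7.78×10⁻³ m/s.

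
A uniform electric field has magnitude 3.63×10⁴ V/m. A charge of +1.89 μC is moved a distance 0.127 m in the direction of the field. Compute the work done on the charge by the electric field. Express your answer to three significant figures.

The potential change for a displacement 0.127 m in the direction of the field is ΔV = −Ed = -4610 V.
W_field = −qΔV = 8.71×10⁻³ J.

8.71×10⁻³ J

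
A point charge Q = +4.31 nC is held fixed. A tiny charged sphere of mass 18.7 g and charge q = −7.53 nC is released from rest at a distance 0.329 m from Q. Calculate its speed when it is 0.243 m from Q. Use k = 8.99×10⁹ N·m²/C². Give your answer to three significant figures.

5.79×10⁻³ m/s

Only the electrostatic force acts, so mechanical energy is conserved: ½mv² = U₁ − U₂ = kQq(1/r₁ − 1/r₂).
U₁ − U₂ = (8.99×10⁹ N·m²/C²)(4.31×10⁻⁹ C)(-7.53×10⁻⁹ C)(1/0.329 − 1/0.243) = 3.14×10⁻⁷ J.
v = √(2·3.14×10⁻⁷/0.0187) = 5.79×10⁻³ m/s.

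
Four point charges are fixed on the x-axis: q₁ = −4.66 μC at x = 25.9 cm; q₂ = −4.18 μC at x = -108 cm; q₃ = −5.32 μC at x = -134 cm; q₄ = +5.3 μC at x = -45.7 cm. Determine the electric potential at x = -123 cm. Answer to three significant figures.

Electric potential is a scalar, so the contributions from each charge add algebraically: V = Σ kqᵢ/rᵢ.
Distances from the field point to each charge: r₁ = 1.49 m, r₂ = 0.150 m, r₃ = 0.110 m, r₄ = 0.773 m.
V = k[(-4.66×10⁻⁶)/(1.49) + (-4.18×10⁻⁶)/(0.150) + (-5.32×10⁻⁶)/(0.110) + (5.30×10⁻⁶)/(0.773)] = -6.52×10⁵ V.

-6.52×10⁵ V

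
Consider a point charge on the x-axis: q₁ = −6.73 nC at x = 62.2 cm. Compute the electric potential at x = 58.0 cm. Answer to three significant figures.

-1440 V

Electric potential is a scalar, so the contributions from each charge add algebraically: V = Σ kqᵢ/rᵢ.
V = k[(-6.73×10⁻⁹)/(0.0420)] = -1440 V.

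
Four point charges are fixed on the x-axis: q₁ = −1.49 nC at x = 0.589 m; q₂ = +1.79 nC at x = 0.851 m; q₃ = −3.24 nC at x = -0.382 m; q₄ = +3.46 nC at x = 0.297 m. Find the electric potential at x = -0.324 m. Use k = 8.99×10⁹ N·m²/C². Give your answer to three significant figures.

Electric potential is a scalar, so the contributions from each charge add algebraically: V = Σ kqᵢ/rᵢ.
Distances from the field point to each charge: r₁ = 0.913 m, r₂ = 1.18 m, r₃ = 0.0580 m, r₄ = 0.621 m.
V = k[(-1.49×10⁻⁹)/(0.913) + (1.79×10⁻⁹)/(1.18) + (-3.24×10⁻⁹)/(0.0580) + (3.46×10⁻⁹)/(0.621)] = -453 V.

-453 V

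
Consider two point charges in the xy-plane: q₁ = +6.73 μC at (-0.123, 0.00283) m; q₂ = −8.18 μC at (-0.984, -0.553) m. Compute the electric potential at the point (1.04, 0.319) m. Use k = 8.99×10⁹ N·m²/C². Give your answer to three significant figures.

1.68×10⁴ V

The total potential is the scalar sum of each charge's contribution, V = Σ kqᵢ/rᵢ.
Distances from the field point to each charge: r₁ = 1.21 m, r₂ = 2.20 m.
V = k[(6.73×10⁻⁶)/(1.21) + (-8.18×10⁻⁶)/(2.20)] = 1.68×10⁴ V.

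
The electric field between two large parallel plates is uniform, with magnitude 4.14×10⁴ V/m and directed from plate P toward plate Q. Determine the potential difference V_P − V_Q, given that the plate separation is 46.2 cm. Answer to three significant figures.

In a uniform field, potential decreases in the direction of E: ΔV = −E·d for a displacement d parallel to E.
Going from Q to P is a displacement of 46.2 cm opposite to the field, so V_P − V_Q = +Ed = 1.91×10⁴ V.

1.91×10⁴ V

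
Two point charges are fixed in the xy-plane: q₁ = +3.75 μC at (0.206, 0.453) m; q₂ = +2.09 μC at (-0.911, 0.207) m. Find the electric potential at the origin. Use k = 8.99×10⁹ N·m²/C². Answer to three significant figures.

8.79×10⁴ V

The total potential is the scalar sum of each charge's contribution, V = Σ kqᵢ/rᵢ.
Distances from the field point to each charge: r₁ = 0.498 m, r₂ = 0.934 m.
V = k[(3.75×10⁻⁶)/(0.498) + (2.09×10⁻⁶)/(0.934)] = 8.79×10⁴ V.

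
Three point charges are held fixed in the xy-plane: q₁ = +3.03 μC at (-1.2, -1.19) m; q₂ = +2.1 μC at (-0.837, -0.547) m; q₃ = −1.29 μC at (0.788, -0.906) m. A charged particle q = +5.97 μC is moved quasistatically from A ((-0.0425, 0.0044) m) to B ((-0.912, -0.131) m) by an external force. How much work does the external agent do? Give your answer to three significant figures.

0.220 J

For quasistatic motion the external work equals the change in potential energy: W_ext = qΔV = q(V_B − V_A).
At A: distances to the source charges are 1.66 m, 0.967 m, 1.23 m; V_A = Σ kqᵢ/rᵢ = 2.65×10⁴ V.
At B: distances to the source charges are 1.10 m, 0.423 m, 1.87 m; V_B = Σ kqᵢ/rᵢ = 6.33×10⁴ V.
ΔV = V_B − V_A = 3.68×10⁴ V.
W_ext = qΔV = (5.97×10⁻⁶ C)(3.68×10⁴ V) = 0.220 J.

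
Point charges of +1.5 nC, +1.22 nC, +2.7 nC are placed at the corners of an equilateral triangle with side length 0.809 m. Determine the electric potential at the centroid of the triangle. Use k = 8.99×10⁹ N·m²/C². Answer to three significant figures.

104 V

Electric potential is a scalar, so the contributions from each charge add algebraically: V = Σ kqᵢ/rᵢ.
The distance from each vertex to the centroid is a/√3 = 0.467 m.
V = k[(1.50×10⁻⁹)/(0.467) + (1.22×10⁻⁹)/(0.467) + (2.70×10⁻⁹)/(0.467)] = 104 V.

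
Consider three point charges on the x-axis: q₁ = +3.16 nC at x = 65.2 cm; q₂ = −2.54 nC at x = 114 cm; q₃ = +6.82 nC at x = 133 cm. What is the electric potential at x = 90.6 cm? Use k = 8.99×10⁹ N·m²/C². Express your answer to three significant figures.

159 V

The total potential is the scalar sum of each charge's contribution, V = Σ kqᵢ/rᵢ.
Distances from the field point to each charge: r₁ = 0.254 m, r₂ = 0.234 m, r₃ = 0.424 m.
V = k[(3.16×10⁻⁹)/(0.254) + (-2.54×10⁻⁹)/(0.234) + (6.82×10⁻⁹)/(0.424)] = 159 V.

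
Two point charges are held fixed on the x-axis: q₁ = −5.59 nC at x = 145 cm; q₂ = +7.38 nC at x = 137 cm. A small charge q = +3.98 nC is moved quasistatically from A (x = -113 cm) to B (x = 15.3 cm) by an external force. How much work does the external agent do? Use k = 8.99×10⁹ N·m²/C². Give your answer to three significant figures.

3.47×10⁻⁸ J

For quasistatic motion the external work equals the change in potential energy: W_ext = qΔV = q(V_B − V_A).
At A: distances to the source charges are 2.58 m, 2.50 m; V_A = Σ kqᵢ/rᵢ = 7.06 V.
At B: distances to the source charges are 1.30 m, 1.22 m; V_B = Σ kqᵢ/rᵢ = 15.8 V.
ΔV = V_B − V_A = 8.71 V.
W_ext = qΔV = (3.98×10⁻⁹ C)(8.71 V) = 3.47×10⁻⁸ J.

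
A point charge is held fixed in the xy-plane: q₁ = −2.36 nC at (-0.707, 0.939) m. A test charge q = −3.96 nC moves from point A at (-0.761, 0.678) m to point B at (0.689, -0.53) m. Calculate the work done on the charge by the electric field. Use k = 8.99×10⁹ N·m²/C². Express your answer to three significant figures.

2.74×10⁻⁷ J

The work done by the electric force is W_field = −ΔU = −q(V_B − V_A) = q(V_A − V_B).
At A: distance to the source charge is 0.267 m; V_A = kq₁/r = -79.6 V.
At B: distance to the source charge is 2.03 m; V_B = kq₁/r = -10.5 V.
ΔV = V_B − V_A = 69.1 V.
W_field = −qΔV = −(-3.96×10⁻⁹ C)(69.1 V) = 2.74×10⁻⁷ J.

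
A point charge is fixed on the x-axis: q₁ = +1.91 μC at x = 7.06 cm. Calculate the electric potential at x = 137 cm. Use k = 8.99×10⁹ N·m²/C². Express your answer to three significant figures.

The total potential is the scalar sum of each charge's contribution, V = Σ kqᵢ/rᵢ.
V = k[(1.91×10⁻⁶)/(1.30)] = 1.32×10⁴ V.

1.32×10⁴ V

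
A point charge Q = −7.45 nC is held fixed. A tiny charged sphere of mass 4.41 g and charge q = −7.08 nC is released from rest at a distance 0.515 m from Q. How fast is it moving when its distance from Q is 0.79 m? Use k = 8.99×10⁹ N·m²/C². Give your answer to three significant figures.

Only the electrostatic force acts, so mechanical energy is conserved: ½mv² = U₁ − U₂ = kQq(1/r₁ − 1/r₂).
U₁ − U₂ = (8.99×10⁹ N·m²/C²)(-7.45×10⁻⁹ C)(-7.08×10⁻⁹ C)(1/0.515 − 1/0.790) = 3.21×10⁻⁷ J.
v = √(2·3.21×10⁻⁷/4.41×10⁻³) = 0.0121 m/s.

0.0121 m/s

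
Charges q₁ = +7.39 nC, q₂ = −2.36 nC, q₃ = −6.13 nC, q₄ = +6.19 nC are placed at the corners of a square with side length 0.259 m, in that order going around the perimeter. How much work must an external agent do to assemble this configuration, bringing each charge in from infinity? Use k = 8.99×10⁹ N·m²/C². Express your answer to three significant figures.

-1.30×10⁻⁶ J

The work to assemble the configuration equals its total potential energy, U = Σ kqᵢqⱼ/rᵢⱼ over all pairs.
The four side pairs have separation 0.259 m and the two diagonal pairs 0.366 m.
Summing all 6 pair terms gives U = -1.30×10⁻⁶ J.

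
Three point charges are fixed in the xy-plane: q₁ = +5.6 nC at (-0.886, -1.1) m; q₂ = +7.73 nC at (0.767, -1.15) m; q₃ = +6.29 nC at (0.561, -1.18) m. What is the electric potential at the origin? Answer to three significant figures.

The total potential is the scalar sum of each charge's contribution, V = Σ kqᵢ/rᵢ.
Distances from the field point to each charge: r₁ = 1.41 m, r₂ = 1.38 m, r₃ = 1.31 m.
V = k[(5.60×10⁻⁹)/(1.41) + (7.73×10⁻⁹)/(1.38) + (6.29×10⁻⁹)/(1.31)] = 129 V.

129 V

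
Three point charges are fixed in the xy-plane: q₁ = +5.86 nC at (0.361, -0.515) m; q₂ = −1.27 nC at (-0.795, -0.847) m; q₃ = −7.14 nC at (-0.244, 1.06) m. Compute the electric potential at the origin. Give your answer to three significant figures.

14.9 V

Electric potential is a scalar, so the contributions from each charge add algebraically: V = Σ kqᵢ/rᵢ.
Distances from the field point to each charge: r₁ = 0.629 m, r₂ = 1.16 m, r₃ = 1.09 m.
V = k[(5.86×10⁻⁹)/(0.629) + (-1.27×10⁻⁹)/(1.16) + (-7.14×10⁻⁹)/(1.09)] = 14.9 V.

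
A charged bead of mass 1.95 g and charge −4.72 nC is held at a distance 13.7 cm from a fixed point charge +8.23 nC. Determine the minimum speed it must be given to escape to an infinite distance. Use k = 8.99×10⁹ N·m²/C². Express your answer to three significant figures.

0.0511 m/s

To just escape, total mechanical energy must reach zero at infinity: ½mv²_min + U = 0, so ½mv²_min = −U = |kQq|/r.
|U| = |kQq|/r = (8.99×10⁹ N·m²/C²)(8.23×10⁻⁹)(4.72×10⁻⁹)/(0.137) = 2.55×10⁻⁶ J.
v_min = √(2|U|/m) = √(2·2.55×10⁻⁶/1.95×10⁻³) = 0.0511 m/s.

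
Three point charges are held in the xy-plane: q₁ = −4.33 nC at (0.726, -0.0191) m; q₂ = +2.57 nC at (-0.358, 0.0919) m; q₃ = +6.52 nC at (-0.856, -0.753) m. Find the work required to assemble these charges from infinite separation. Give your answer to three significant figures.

The work to assemble the configuration equals its total potential energy, U = Σ kqᵢqⱼ/rᵢⱼ over all pairs.
Pair separations: r₁₂ = 1.09 m, r₁₃ = 1.74 m, r₂₃ = 0.981 m.
U = (-9.18×10⁻⁸) + (-1.46×10⁻⁷) + (1.54×10⁻⁷) = -8.37×10⁻⁸ J.

-8.37×10⁻⁸ J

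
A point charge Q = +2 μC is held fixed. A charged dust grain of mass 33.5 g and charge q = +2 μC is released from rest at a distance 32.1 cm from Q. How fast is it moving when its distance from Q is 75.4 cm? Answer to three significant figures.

1.96 m/s

Only the electrostatic force acts, so mechanical energy is conserved: ½mv² = U₁ − U₂ = kQq(1/r₁ − 1/r₂).
U₁ − U₂ = (8.99×10⁹ N·m²/C²)(2.00×10⁻⁶ C)(2.00×10⁻⁶ C)(1/0.321 − 1/0.754) = 0.0643 J.
v = √(2·0.0643/0.0335) = 1.96 m/s.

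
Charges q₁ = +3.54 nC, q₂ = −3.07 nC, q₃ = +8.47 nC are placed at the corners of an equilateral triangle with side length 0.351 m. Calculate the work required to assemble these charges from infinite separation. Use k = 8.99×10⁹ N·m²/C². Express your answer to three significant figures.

The work to assemble the configuration equals its total potential energy, U = Σ kqᵢqⱼ/rᵢⱼ over all pairs.
All three pair separations equal the side length, 0.351 m.
U = (-2.78×10⁻⁷) + (7.68×10⁻⁷) + (-6.66×10⁻⁷) = -1.76×10⁻⁷ J.

-1.76×10⁻⁷ J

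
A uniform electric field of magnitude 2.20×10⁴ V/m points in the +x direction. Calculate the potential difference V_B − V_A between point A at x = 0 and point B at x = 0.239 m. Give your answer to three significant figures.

In a uniform field, potential decreases in the direction of E: V_B − V_A = −E·Δx.
V_B − V_A = −(2.20×10⁴ V/m)(0.239 m) = -5260 V.

-5260 V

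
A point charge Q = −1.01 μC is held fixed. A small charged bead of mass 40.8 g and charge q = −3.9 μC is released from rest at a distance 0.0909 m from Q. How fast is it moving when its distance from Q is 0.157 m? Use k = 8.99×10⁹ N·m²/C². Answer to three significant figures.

2.84 m/s

Only the electrostatic force acts, so mechanical energy is conserved: ½mv² = U₁ − U₂ = kQq(1/r₁ − 1/r₂).
U₁ − U₂ = (8.99×10⁹ N·m²/C²)(-1.01×10⁻⁶ C)(-3.90×10⁻⁶ C)(1/0.0909 − 1/0.157) = 0.164 J.
v = √(2·0.164/0.0408) = 2.84 m/s.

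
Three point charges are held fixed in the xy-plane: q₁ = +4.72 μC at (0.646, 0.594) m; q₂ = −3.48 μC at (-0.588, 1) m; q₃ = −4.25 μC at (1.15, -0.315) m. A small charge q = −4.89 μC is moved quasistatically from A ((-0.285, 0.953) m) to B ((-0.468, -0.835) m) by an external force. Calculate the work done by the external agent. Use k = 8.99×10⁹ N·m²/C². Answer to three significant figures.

-0.310 J

For quasistatic motion the external work equals the change in potential energy: W_ext = qΔV = q(V_B − V_A).
At A: distances to the source charges are 0.998 m, 0.307 m, 1.91 m; V_A = Σ kqᵢ/rᵢ = -7.95×10⁴ V.
At B: distances to the source charges are 1.81 m, 1.84 m, 1.70 m; V_B = Σ kqᵢ/rᵢ = -1.61×10⁴ V.
ΔV = V_B − V_A = 6.34×10⁴ V.
W_ext = qΔV = (-4.89×10⁻⁶ C)(6.34×10⁴ V) = -0.310 J.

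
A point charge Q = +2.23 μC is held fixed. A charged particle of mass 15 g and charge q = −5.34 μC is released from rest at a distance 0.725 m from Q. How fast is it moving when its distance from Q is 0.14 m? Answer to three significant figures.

Only the electrostatic force acts, so mechanical energy is conserved: ½mv² = U₁ − U₂ = kQq(1/r₁ − 1/r₂).
U₁ − U₂ = (8.99×10⁹ N·m²/C²)(2.23×10⁻⁶ C)(-5.34×10⁻⁶ C)(1/0.725 − 1/0.140) = 0.617 J.
v = √(2·0.617/0.0150) = 9.07 m/s.

9.07 m/s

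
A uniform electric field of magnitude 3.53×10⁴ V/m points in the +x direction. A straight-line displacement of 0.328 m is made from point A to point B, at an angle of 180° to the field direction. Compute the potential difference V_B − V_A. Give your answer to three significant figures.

1.16×10⁴ V

Only the component of displacement along E changes the potential: ΔV = −E·d·cosθ.
ΔV = −(3.53×10⁴ V/m)(0.328 m)cos180° = 1.16×10⁴ V.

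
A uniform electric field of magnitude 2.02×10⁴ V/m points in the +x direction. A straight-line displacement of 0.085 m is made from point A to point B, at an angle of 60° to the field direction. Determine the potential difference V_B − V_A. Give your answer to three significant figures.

Only the component of displacement along E changes the potential: ΔV = −E·d·cosθ.
ΔV = −(2.02×10⁴ V/m)(0.0850 m)cos60° = -859 V.

-859 V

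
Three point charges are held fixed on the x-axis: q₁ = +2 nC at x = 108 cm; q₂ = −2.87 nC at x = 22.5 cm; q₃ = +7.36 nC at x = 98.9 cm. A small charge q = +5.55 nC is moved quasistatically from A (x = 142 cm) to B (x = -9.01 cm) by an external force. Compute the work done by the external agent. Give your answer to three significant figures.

For quasistatic motion the external work equals the change in potential energy: W_ext = qΔV = q(V_B − V_A).
At A: distances to the source charges are 0.340 m, 1.19 m, 0.431 m; V_A = Σ kqᵢ/rᵢ = 185 V.
At B: distances to the source charges are 1.17 m, 0.315 m, 1.08 m; V_B = Σ kqᵢ/rᵢ = -5.20 V.
ΔV = V_B − V_A = -190 V.
W_ext = qΔV = (5.55×10⁻⁹ C)(-190 V) = -1.05×10⁻⁶ J.

-1.05×10⁻⁶ J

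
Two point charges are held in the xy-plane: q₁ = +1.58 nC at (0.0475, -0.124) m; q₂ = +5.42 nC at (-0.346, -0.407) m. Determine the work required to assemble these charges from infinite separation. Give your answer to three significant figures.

1.59×10⁻⁷ J

The assembly work is the sum of pairwise potential energies, U = Σ_{i<j} kqᵢqⱼ/rᵢⱼ.
Pair separations: r₁₂ = 0.485 m.
U = (1.59×10⁻⁷) = 1.59×10⁻⁷ J.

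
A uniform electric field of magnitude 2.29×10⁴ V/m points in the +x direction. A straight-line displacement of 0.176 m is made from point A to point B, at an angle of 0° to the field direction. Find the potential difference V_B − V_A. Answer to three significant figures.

-4030 V

Only the component of displacement along E changes the potential: ΔV = −E·d·cosθ.
ΔV = −(2.29×10⁴ V/m)(0.176 m)cos0° = -4030 V.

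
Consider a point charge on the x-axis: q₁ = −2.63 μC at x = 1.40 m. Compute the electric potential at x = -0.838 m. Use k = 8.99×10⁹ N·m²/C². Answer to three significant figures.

-1.06×10⁴ V

The total potential is the scalar sum of each charge's contribution, V = Σ kqᵢ/rᵢ.
V = k[(-2.63×10⁻⁶)/(2.24)] = -1.06×10⁴ V.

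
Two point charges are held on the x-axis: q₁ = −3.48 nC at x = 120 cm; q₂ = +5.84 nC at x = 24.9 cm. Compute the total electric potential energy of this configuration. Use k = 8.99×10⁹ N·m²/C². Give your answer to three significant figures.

-1.92×10⁻⁷ J

The work to assemble the configuration equals its total potential energy, U = Σ kqᵢqⱼ/rᵢⱼ over all pairs.
Pair separations: r₁₂ = 0.951 m.
U = (-1.92×10⁻⁷) = -1.92×10⁻⁷ J.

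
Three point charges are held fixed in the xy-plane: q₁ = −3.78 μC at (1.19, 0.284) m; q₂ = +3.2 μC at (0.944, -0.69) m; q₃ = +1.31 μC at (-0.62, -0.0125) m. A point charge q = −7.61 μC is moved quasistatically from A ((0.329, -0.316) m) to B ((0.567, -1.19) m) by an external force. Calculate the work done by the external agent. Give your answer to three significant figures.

-0.0939 J

For quasistatic motion the external work equals the change in potential energy: W_ext = qΔV = q(V_B − V_A).
At A: distances to the source charges are 1.05 m, 0.720 m, 0.996 m; V_A = Σ kqᵢ/rᵢ = 1.94×10⁴ V.
At B: distances to the source charges are 1.60 m, 0.626 m, 1.67 m; V_B = Σ kqᵢ/rᵢ = 3.17×10⁴ V.
ΔV = V_B − V_A = 1.23×10⁴ V.
W_ext = qΔV = (-7.61×10⁻⁶ C)(1.23×10⁴ V) = -0.0939 J.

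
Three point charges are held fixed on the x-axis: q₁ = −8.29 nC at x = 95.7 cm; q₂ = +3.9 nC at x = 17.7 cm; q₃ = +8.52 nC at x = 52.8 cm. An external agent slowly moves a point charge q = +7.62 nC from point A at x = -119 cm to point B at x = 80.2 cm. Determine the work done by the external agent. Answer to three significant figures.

-1.38×10⁻⁶ J

For quasistatic motion the external work equals the change in potential energy: W_ext = qΔV = q(V_B − V_A).
At A: distances to the source charges are 2.15 m, 1.37 m, 1.72 m; V_A = Σ kqᵢ/rᵢ = 35.5 V.
At B: distances to the source charges are 0.155 m, 0.625 m, 0.274 m; V_B = Σ kqᵢ/rᵢ = -145 V.
ΔV = V_B − V_A = -181 V.
W_ext = qΔV = (7.62×10⁻⁹ C)(-181 V) = -1.38×10⁻⁶ J.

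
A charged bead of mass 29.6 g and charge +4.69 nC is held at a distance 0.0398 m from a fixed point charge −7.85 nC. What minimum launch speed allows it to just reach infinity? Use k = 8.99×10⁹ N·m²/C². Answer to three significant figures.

To just escape, total mechanical energy must reach zero at infinity: ½mv²_min + U = 0, so ½mv²_min = −U = |kQq|/r.
|U| = |kQq|/r = (8.99×10⁹ N·m²/C²)(7.85×10⁻⁹)(4.69×10⁻⁹)/(0.0398) = 8.32×10⁻⁶ J.
v_min = √(2|U|/m) = √(2·8.32×10⁻⁶/0.0296) = 0.0237 m/s.

0.0237 m/s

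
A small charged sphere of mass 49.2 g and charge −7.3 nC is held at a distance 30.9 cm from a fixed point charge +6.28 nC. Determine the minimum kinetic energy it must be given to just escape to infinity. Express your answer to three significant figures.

1.33×10⁻⁶ J

To just escape, total mechanical energy must reach zero at infinity: ½mv²_min + U = 0, so ½mv²_min = −U = |kQq|/r.
|U| = |kQq|/r = (8.99×10⁹ N·m²/C²)(6.28×10⁻⁹)(7.30×10⁻⁹)/(0.309) = 1.33×10⁻⁶ J.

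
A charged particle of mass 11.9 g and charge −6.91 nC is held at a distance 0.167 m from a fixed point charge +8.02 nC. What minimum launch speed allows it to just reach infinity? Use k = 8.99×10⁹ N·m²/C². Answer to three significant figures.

0.0224 m/s

To just escape, total mechanical energy must reach zero at infinity: ½mv²_min + U = 0, so ½mv²_min = −U = |kQq|/r.
|U| = |kQq|/r = (8.99×10⁹ N·m²/C²)(8.02×10⁻⁹)(6.91×10⁻⁹)/(0.167) = 2.98×10⁻⁶ J.
v_min = √(2|U|/m) = √(2·2.98×10⁻⁶/0.0119) = 0.0224 m/s.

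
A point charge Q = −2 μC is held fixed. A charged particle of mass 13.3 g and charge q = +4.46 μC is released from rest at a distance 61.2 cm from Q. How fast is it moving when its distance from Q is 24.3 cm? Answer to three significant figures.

Only the electrostatic force acts, so mechanical energy is conserved: ½mv² = U₁ − U₂ = kQq(1/r₁ − 1/r₂).
U₁ − U₂ = (8.99×10⁹ N·m²/C²)(-2.00×10⁻⁶ C)(4.46×10⁻⁶ C)(1/0.612 − 1/0.243) = 0.199 J.
v = √(2·0.199/0.0133) = 5.47 m/s.

5.47 m/s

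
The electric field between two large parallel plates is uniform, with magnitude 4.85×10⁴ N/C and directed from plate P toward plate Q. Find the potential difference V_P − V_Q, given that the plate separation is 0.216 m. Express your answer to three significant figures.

In a uniform field, potential decreases in the direction of E: ΔV = −E·d for a displacement d parallel to E.
Going from Q to P is a displacement of 0.216 m opposite to the field, so V_P − V_Q = +Ed = 1.05×10⁴ V.

1.05×10⁴ V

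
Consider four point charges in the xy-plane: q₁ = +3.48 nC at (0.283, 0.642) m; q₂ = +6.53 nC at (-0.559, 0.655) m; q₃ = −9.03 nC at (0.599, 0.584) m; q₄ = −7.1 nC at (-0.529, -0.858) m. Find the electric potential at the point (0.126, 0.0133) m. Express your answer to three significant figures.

-57.3 V

The total potential is the scalar sum of each charge's contribution, V = Σ kqᵢ/rᵢ.
Distances from the field point to each charge: r₁ = 0.648 m, r₂ = 0.939 m, r₃ = 0.741 m, r₄ = 1.09 m.
V = k[(3.48×10⁻⁹)/(0.648) + (6.53×10⁻⁹)/(0.939) + (-9.03×10⁻⁹)/(0.741) + (-7.10×10⁻⁹)/(1.09)] = -57.3 V.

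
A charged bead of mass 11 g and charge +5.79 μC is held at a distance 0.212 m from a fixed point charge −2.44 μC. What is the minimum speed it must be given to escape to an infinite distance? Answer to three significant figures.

To just escape, total mechanical energy must reach zero at infinity: ½mv²_min + U = 0, so ½mv²_min = −U = |kQq|/r.
|U| = |kQq|/r = (8.99×10⁹ N·m²/C²)(2.44×10⁻⁶)(5.79×10⁻⁶)/(0.212) = 0.599 J.
v_min = √(2|U|/m) = √(2·0.599/0.0110) = 10.4 m/s.

10.4 m/s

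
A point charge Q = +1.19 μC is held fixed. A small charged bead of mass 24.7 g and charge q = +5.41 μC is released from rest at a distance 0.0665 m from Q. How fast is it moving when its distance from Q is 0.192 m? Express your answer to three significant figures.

6.79 m/s

Only the electrostatic force acts, so mechanical energy is conserved: ½mv² = U₁ − U₂ = kQq(1/r₁ − 1/r₂).
U₁ − U₂ = (8.99×10⁹ N·m²/C²)(1.19×10⁻⁶ C)(5.41×10⁻⁶ C)(1/0.0665 − 1/0.192) = 0.569 J.
v = √(2·0.569/0.0247) = 6.79 m/s.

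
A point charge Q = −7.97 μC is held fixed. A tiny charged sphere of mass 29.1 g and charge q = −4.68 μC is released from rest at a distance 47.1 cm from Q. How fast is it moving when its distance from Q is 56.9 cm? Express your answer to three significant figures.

Only the electrostatic force acts, so mechanical energy is conserved: ½mv² = U₁ − U₂ = kQq(1/r₁ − 1/r₂).
U₁ − U₂ = (8.99×10⁹ N·m²/C²)(-7.97×10⁻⁶ C)(-4.68×10⁻⁶ C)(1/0.471 − 1/0.569) = 0.123 J.
v = √(2·0.123/0.0291) = 2.90 m/s.

2.90 m/s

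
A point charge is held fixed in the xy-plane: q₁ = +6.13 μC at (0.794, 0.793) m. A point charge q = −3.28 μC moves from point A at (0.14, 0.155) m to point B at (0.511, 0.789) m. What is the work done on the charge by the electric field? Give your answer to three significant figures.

0.441 J

The work done by the electric force is W_field = −ΔU = −q(V_B − V_A) = q(V_A − V_B).
At A: distance to the source charge is 0.914 m; V_A = kq₁/r = 6.03×10⁴ V.
At B: distance to the source charge is 0.283 m; V_B = kq₁/r = 1.95×10⁵ V.
ΔV = V_B − V_A = 1.34×10⁵ V.
W_field = −qΔV = −(-3.28×10⁻⁶ C)(1.34×10⁵ V) = 0.441 J.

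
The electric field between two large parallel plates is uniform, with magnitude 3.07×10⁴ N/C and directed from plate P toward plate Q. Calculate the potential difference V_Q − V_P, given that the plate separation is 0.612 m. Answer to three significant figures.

-1.88×10⁴ V

In a uniform field, potential decreases in the direction of E: ΔV = −E·d for a displacement d parallel to E.
Going from P to Q is a displacement of 0.612 m along the field, so V_Q − V_P = −Ed = -1.88×10⁴ V.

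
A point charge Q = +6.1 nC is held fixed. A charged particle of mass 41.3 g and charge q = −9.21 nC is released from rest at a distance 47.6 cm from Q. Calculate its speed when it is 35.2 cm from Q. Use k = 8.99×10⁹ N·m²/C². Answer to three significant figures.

4.25×10⁻³ m/s

Only the electrostatic force acts, so mechanical energy is conserved: ½mv² = U₁ − U₂ = kQq(1/r₁ − 1/r₂).
U₁ − U₂ = (8.99×10⁹ N·m²/C²)(6.10×10⁻⁹ C)(-9.21×10⁻⁹ C)(1/0.476 − 1/0.352) = 3.74×10⁻⁷ J.
v = √(2·3.74×10⁻⁷/0.0413) = 4.25×10⁻³ m/s.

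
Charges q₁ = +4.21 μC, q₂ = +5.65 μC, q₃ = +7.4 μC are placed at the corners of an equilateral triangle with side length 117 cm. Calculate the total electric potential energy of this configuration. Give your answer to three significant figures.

0.743 J

The assembly work is the sum of pairwise potential energies, U = Σ_{i<j} kqᵢqⱼ/rᵢⱼ.
All three pair separations equal the side length, 1.17 m.
U = (0.183) + (0.239) + (0.321) = 0.743 J.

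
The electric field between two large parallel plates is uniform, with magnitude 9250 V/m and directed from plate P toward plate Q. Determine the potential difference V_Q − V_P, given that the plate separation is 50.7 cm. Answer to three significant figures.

-4690 V

In a uniform field, potential decreases in the direction of E: ΔV = −E·d for a displacement d parallel to E.
Going from P to Q is a displacement of 50.7 cm along the field, so V_Q − V_P = −Ed = -4690 V.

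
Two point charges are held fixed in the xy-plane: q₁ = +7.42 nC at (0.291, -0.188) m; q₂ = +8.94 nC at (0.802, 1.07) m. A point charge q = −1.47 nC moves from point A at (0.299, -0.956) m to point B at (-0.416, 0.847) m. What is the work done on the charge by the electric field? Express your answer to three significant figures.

The work done by the electric force is W_field = −ΔU = −q(V_B − V_A) = q(V_A − V_B).
At A: distances to the source charges are 0.768 m, 2.09 m; V_A = Σ kqᵢ/rᵢ = 125 V.
At B: distances to the source charges are 1.25 m, 1.24 m; V_B = Σ kqᵢ/rᵢ = 118 V.
ΔV = V_B − V_A = -7.23 V.
W_field = −qΔV = −(-1.47×10⁻⁹ C)(-7.23 V) = -1.06×10⁻⁸ J.

-1.06×10⁻⁸ J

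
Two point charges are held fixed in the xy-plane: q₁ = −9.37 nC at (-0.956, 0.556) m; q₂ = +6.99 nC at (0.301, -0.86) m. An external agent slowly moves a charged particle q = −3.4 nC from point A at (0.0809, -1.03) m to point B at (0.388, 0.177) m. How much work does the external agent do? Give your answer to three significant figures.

For quasistatic motion the external work equals the change in potential energy: W_ext = qΔV = q(V_B − V_A).
At A: distances to the source charges are 1.89 m, 0.278 m; V_A = Σ kqᵢ/rᵢ = 182 V.
At B: distances to the source charges are 1.40 m, 1.04 m; V_B = Σ kqᵢ/rᵢ = 0.0626 V.
ΔV = V_B − V_A = -181 V.
W_ext = qΔV = (-3.40×10⁻⁹ C)(-181 V) = 6.17×10⁻⁷ J.

6.17×10⁻⁷ J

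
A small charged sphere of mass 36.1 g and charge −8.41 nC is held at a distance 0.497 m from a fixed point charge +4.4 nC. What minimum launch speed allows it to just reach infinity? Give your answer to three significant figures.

6.09×10⁻³ m/s

To just escape, total mechanical energy must reach zero at infinity: ½mv²_min + U = 0, so ½mv²_min = −U = |kQq|/r.
|U| = |kQq|/r = (8.99×10⁹ N·m²/C²)(4.40×10⁻⁹)(8.41×10⁻⁹)/(0.497) = 6.69×10⁻⁷ J.
v_min = √(2|U|/m) = √(2·6.69×10⁻⁷/0.0361) = 6.09×10⁻³ m/s.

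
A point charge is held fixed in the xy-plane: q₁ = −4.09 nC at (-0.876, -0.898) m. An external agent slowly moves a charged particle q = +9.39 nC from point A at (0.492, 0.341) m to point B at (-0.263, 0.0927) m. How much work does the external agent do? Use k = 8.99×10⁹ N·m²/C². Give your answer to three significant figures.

-1.09×10⁻⁷ J

For quasistatic motion the external work equals the change in potential energy: W_ext = qΔV = q(V_B − V_A).
At A: distance to the source charge is 1.85 m; V_A = kq₁/r = -19.9 V.
At B: distance to the source charge is 1.17 m; V_B = kq₁/r = -31.6 V.
ΔV = V_B − V_A = -11.6 V.
W_ext = qΔV = (9.39×10⁻⁹ C)(-11.6 V) = -1.09×10⁻⁷ J.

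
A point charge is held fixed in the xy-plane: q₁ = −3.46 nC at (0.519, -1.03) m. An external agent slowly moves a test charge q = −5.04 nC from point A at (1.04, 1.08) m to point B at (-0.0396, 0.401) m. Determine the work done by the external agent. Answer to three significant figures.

2.99×10⁻⁸ J

For quasistatic motion the external work equals the change in potential energy: W_ext = qΔV = q(V_B − V_A).
At A: distance to the source charge is 2.17 m; V_A = kq₁/r = -14.3 V.
At B: distance to the source charge is 1.54 m; V_B = kq₁/r = -20.2 V.
ΔV = V_B − V_A = -5.94 V.
W_ext = qΔV = (-5.04×10⁻⁹ C)(-5.94 V) = 2.99×10⁻⁸ J.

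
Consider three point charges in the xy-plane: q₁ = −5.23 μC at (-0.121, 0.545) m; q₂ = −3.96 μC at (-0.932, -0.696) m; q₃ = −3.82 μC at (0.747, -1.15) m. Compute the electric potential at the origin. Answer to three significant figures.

-1.40×10⁵ V

The total potential is the scalar sum of each charge's contribution, V = Σ kqᵢ/rᵢ.
Distances from the field point to each charge: r₁ = 0.558 m, r₂ = 1.16 m, r₃ = 1.37 m.
V = k[(-5.23×10⁻⁶)/(0.558) + (-3.96×10⁻⁶)/(1.16) + (-3.82×10⁻⁶)/(1.37)] = -1.40×10⁵ V.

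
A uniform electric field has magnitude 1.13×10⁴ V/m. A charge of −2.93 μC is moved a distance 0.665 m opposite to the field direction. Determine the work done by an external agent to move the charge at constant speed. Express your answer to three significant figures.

-0.0220 J

The potential change for a displacement 0.665 m opposite to the field direction is ΔV = +Ed = 7510 V.
W_ext = qΔV = -0.0220 J.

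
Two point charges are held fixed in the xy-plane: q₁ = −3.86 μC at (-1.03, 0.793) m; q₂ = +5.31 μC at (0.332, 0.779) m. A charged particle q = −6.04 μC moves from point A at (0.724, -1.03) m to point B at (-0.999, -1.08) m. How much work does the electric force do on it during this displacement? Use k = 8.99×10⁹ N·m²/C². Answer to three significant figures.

The work done by the electric force is W_field = −ΔU = −q(V_B − V_A) = q(V_A − V_B).
At A: distances to the source charges are 2.53 m, 1.85 m; V_A = Σ kqᵢ/rᵢ = 1.21×10⁴ V.
At B: distances to the source charges are 1.87 m, 2.29 m; V_B = Σ kqᵢ/rᵢ = 2350 V.
ΔV = V_B − V_A = -9720 V.
W_field = −qΔV = −(-6.04×10⁻⁶ C)(-9720 V) = -0.0587 J.

-0.0587 J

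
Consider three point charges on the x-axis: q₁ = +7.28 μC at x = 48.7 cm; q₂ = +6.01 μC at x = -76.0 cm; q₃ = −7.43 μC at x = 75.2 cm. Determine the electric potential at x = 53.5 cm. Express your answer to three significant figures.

1.10×10⁶ V

The total potential is the scalar sum of each charge's contribution, V = Σ kqᵢ/rᵢ.
Distances from the field point to each charge: r₁ = 0.0480 m, r₂ = 1.29 m, r₃ = 0.217 m.
V = k[(7.28×10⁻⁶)/(0.0480) + (6.01×10⁻⁶)/(1.29) + (-7.43×10⁻⁶)/(0.217)] = 1.10×10⁶ V.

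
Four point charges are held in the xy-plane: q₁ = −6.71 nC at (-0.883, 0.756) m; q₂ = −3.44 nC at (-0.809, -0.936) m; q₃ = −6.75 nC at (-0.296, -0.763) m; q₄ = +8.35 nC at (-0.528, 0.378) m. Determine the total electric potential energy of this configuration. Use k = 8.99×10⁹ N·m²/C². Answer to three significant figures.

-8.41×10⁻⁷ J

The work to assemble the configuration equals its total potential energy, U = Σ kqᵢqⱼ/rᵢⱼ over all pairs.
Pair separations: r₁₂ = 1.69 m, r₁₃ = 1.63 m, r₁₄ = 0.519 m, r₂₃ = 0.541 m, r₂₄ = 1.34 m, r₃₄ = 1.16 m.
Summing all 6 pair terms gives U = -8.41×10⁻⁷ J.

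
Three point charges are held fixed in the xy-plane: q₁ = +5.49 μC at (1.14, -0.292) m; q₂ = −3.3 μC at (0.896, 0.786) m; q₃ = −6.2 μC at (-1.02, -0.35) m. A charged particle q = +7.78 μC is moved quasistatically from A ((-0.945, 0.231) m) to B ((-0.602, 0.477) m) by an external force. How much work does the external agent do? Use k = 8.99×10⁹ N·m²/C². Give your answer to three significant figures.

0.264 J

For quasistatic motion the external work equals the change in potential energy: W_ext = qΔV = q(V_B − V_A).
At A: distances to the source charges are 2.15 m, 1.92 m, 0.586 m; V_A = Σ kqᵢ/rᵢ = -8.76×10⁴ V.
At B: distances to the source charges are 1.90 m, 1.53 m, 0.927 m; V_B = Σ kqᵢ/rᵢ = -5.36×10⁴ V.
ΔV = V_B − V_A = 3.40×10⁴ V.
W_ext = qΔV = (7.78×10⁻⁶ C)(3.40×10⁴ V) = 0.264 J.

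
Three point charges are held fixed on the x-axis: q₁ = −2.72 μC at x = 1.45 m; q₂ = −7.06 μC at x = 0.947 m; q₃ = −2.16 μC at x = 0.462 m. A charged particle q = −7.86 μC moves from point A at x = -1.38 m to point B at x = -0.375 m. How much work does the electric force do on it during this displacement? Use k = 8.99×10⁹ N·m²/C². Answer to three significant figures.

-0.300 J

The work done by the electric force is W_field = −ΔU = −q(V_B − V_A) = q(V_A − V_B).
At A: distances to the source charges are 2.83 m, 2.33 m, 1.84 m; V_A = Σ kqᵢ/rᵢ = -4.65×10⁴ V.
At B: distances to the source charges are 1.82 m, 1.32 m, 0.837 m; V_B = Σ kqᵢ/rᵢ = -8.46×10⁴ V.
ΔV = V_B − V_A = -3.82×10⁴ V.
W_field = −qΔV = −(-7.86×10⁻⁶ C)(-3.82×10⁴ V) = -0.300 J.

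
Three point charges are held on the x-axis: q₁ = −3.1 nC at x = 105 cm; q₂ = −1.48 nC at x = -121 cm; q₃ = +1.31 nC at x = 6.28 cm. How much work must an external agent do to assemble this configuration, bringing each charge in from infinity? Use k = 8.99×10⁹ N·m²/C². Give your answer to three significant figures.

The work to assemble the configuration equals its total potential energy, U = Σ kqᵢqⱼ/rᵢⱼ over all pairs.
Pair separations: r₁₂ = 2.26 m, r₁₃ = 0.987 m, r₂₃ = 1.27 m.
U = (1.83×10⁻⁸) + (-3.70×10⁻⁸) + (-1.37×10⁻⁸) = -3.24×10⁻⁸ J.

-3.24×10⁻⁸ J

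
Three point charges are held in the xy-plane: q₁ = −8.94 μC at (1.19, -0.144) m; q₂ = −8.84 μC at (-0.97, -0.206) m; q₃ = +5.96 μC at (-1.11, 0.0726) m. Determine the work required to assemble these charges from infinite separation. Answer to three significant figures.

The assembly work is the sum of pairwise potential energies, U = Σ_{i<j} kqᵢqⱼ/rᵢⱼ.
Pair separations: r₁₂ = 2.16 m, r₁₃ = 2.31 m, r₂₃ = 0.312 m.
U = (0.329) + (-0.207) + (-1.52) = -1.40 J.

-1.40 J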